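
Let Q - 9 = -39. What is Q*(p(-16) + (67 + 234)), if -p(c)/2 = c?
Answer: -9990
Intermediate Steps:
Q = -30 (Q = 9 - 39 = -30)
p(c) = -2*c
Q*(p(-16) + (67 + 234)) = -30*(-2*(-16) + (67 + 234)) = -30*(32 + 301) = -30*333 = -9990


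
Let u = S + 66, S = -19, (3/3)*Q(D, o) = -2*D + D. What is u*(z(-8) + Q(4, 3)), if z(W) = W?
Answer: -564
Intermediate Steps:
Q(D, o) = -D (Q(D, o) = -2*D + D = -D)
u = 47 (u = -19 + 66 = 47)
u*(z(-8) + Q(4, 3)) = 47*(-8 - 1*4) = 47*(-8 - 4) = 47*(-12) = -564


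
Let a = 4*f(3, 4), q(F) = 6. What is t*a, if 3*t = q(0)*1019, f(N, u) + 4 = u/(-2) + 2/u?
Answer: -44836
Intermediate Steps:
f(N, u) = -4 + 2/u - u/2 (f(N, u) = -4 + (u/(-2) + 2/u) = -4 + (u*(-1/2) + 2/u) = -4 + (-u/2 + 2/u) = -4 + (2/u - u/2) = -4 + 2/u - u/2)
a = -22 (a = 4*(-4 + 2/4 - 1/2*4) = 4*(-4 + 2*(1/4) - 2) = 4*(-4 + 1/2 - 2) = 4*(-11/2) = -22)
t = 2038 (t = (6*1019)/3 = (1/3)*6114 = 2038)
t*a = 2038*(-22) = -44836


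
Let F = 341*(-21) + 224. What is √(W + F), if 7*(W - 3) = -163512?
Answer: 5*I*√59374/7 ≈ 174.05*I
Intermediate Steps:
W = -163491/7 (W = 3 + (⅐)*(-163512) = 3 - 163512/7 = -163491/7 ≈ -23356.)
F = -6937 (F = -7161 + 224 = -6937)
√(W + F) = √(-163491/7 - 6937) = √(-212050/7) = 5*I*√59374/7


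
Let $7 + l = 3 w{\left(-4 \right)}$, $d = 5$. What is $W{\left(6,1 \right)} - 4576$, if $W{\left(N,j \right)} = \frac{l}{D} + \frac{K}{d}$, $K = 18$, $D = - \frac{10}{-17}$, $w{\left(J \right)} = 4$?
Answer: $- \frac{45639}{10} \approx -4563.9$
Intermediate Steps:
$D = \frac{10}{17}$ ($D = \left(-10\right) \left(- \frac{1}{17}\right) = \frac{10}{17} \approx 0.58823$)
$l = 5$ ($l = -7 + 3 \cdot 4 = -7 + 12 = 5$)
$W{\left(N,j \right)} = \frac{121}{10}$ ($W{\left(N,j \right)} = \frac{5}{\frac{10}{17}} + \frac{18}{5} = 5 \cdot \frac{17}{10} + 18 \cdot \frac{1}{5} = \frac{17}{2} + \frac{18}{5} = \frac{121}{10}$)
$W{\left(6,1 \right)} - 4576 = \frac{121}{10} - 4576 = - \frac{45639}{10}$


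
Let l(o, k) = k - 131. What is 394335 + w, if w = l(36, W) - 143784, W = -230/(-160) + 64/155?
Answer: 621046189/2480 ≈ 2.5042e+5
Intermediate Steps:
W = 4589/2480 (W = -230*(-1/160) + 64*(1/155) = 23/16 + 64/155 = 4589/2480 ≈ 1.8504)
l(o, k) = -131 + k
w = -356904611/2480 (w = (-131 + 4589/2480) - 143784 = -320291/2480 - 143784 = -356904611/2480 ≈ -1.4391e+5)
394335 + w = 394335 - 356904611/2480 = 621046189/2480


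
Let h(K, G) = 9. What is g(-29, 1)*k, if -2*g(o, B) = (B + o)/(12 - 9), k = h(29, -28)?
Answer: 42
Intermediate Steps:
k = 9
g(o, B) = -B/6 - o/6 (g(o, B) = -(B + o)/(2*(12 - 9)) = -(B + o)/(2*3) = -(B/3 + o/3)/2 = -B/6 - o/6)
g(-29, 1)*k = (-⅙*1 - ⅙*(-29))*9 = (-⅙ + 29/6)*9 = (14/3)*9 = 42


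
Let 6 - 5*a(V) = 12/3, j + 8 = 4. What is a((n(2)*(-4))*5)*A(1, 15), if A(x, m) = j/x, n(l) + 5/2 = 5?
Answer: -8/5 ≈ -1.6000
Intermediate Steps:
j = -4 (j = -8 + 4 = -4)
n(l) = 5/2 (n(l) = -5/2 + 5 = 5/2)
A(x, m) = -4/x
a(V) = ⅖ (a(V) = 6/5 - 12/(5*3) = 6/5 - ⅕*4 = 6/5 - ⅘ = ⅖)
a((n(2)*(-4))*5)*A(1, 15) = 2*(-4/1)/5 = 2*(-4*1)/5 = (⅖)*(-4) = -8/5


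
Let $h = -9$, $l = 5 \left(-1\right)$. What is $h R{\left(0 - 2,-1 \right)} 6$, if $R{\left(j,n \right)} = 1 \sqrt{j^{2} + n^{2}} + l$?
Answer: $270 - 54 \sqrt{5} \approx 149.25$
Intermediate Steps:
$l = -5$
$R{\left(j,n \right)} = -5 + \sqrt{j^{2} + n^{2}}$ ($R{\left(j,n \right)} = 1 \sqrt{j^{2} + n^{2}} - 5 = \sqrt{j^{2} + n^{2}} - 5 = -5 + \sqrt{j^{2} + n^{2}}$)
$h R{\left(0 - 2,-1 \right)} 6 = - 9 \left(-5 + \sqrt{\left(0 - 2\right)^{2} + \left(-1\right)^{2}}\right) 6 = - 9 \left(-5 + \sqrt{\left(-2\right)^{2} + 1}\right) 6 = - 9 \left(-5 + \sqrt{4 + 1}\right) 6 = - 9 \left(-5 + \sqrt{5}\right) 6 = \left(45 - 9 \sqrt{5}\right) 6 = 270 - 54 \sqrt{5}$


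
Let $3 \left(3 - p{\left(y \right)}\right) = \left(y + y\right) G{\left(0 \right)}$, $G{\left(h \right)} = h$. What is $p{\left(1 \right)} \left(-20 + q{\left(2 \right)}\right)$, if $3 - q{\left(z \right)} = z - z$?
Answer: $-51$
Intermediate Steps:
$q{\left(z \right)} = 3$ ($q{\left(z \right)} = 3 - \left(z - z\right) = 3 - 0 = 3 + 0 = 3$)
$p{\left(y \right)} = 3$ ($p{\left(y \right)} = 3 - \frac{\left(y + y\right) 0}{3} = 3 - \frac{2 y 0}{3} = 3 - 0 = 3 + 0 = 3$)
$p{\left(1 \right)} \left(-20 + q{\left(2 \right)}\right) = 3 \left(-20 + 3\right) = 3 \left(-17\right) = -51$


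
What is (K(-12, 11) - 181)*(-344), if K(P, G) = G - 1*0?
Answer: 58480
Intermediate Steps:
K(P, G) = G (K(P, G) = G + 0 = G)
(K(-12, 11) - 181)*(-344) = (11 - 181)*(-344) = -170*(-344) = 58480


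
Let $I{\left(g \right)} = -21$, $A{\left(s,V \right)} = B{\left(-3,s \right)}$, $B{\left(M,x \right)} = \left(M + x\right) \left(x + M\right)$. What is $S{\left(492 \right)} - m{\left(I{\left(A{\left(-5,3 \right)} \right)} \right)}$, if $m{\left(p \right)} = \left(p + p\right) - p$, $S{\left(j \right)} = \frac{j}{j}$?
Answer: $22$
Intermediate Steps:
$B{\left(M,x \right)} = \left(M + x\right)^{2}$ ($B{\left(M,x \right)} = \left(M + x\right) \left(M + x\right) = \left(M + x\right)^{2}$)
$A{\left(s,V \right)} = \left(-3 + s\right)^{2}$
$S{\left(j \right)} = 1$
$m{\left(p \right)} = p$ ($m{\left(p \right)} = 2 p - p = p$)
$S{\left(492 \right)} - m{\left(I{\left(A{\left(-5,3 \right)} \right)} \right)} = 1 - -21 = 1 + 21 = 22$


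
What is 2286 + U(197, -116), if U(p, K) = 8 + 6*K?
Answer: 1598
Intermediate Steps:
2286 + U(197, -116) = 2286 + (8 + 6*(-116)) = 2286 + (8 - 696) = 2286 - 688 = 1598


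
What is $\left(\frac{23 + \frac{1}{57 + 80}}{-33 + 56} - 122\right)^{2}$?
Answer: $\frac{145366812900}{9928801} \approx 14641.0$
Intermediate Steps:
$\left(\frac{23 + \frac{1}{57 + 80}}{-33 + 56} - 122\right)^{2} = \left(\frac{23 + \frac{1}{137}}{23} - 122\right)^{2} = \left(\left(23 + \frac{1}{137}\right) \frac{1}{23} - 122\right)^{2} = \left(\frac{3152}{137} \cdot \frac{1}{23} - 122\right)^{2} = \left(\frac{3152}{3151} - 122\right)^{2} = \left(- \frac{381270}{3151}\right)^{2} = \frac{145366812900}{9928801}$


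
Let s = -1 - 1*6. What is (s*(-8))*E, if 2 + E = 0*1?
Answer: -112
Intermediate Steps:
E = -2 (E = -2 + 0*1 = -2 + 0 = -2)
s = -7 (s = -1 - 6 = -7)
(s*(-8))*E = -7*(-8)*(-2) = 56*(-2) = -112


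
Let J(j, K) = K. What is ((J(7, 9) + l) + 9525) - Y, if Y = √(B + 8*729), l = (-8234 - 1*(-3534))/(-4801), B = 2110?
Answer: 45777434/4801 - 19*√22 ≈ 9445.9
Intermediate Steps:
l = 4700/4801 (l = (-8234 + 3534)*(-1/4801) = -4700*(-1/4801) = 4700/4801 ≈ 0.97896)
Y = 19*√22 (Y = √(2110 + 8*729) = √(2110 + 5832) = √7942 = 19*√22 ≈ 89.118)
((J(7, 9) + l) + 9525) - Y = ((9 + 4700/4801) + 9525) - 19*√22 = (47909/4801 + 9525) - 19*√22 = 45777434/4801 - 19*√22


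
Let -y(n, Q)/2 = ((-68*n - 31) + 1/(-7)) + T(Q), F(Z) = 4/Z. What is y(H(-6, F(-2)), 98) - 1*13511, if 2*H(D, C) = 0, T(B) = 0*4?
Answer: -94141/7 ≈ -13449.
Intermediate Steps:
T(B) = 0
H(D, C) = 0 (H(D, C) = (½)*0 = 0)
y(n, Q) = 436/7 + 136*n (y(n, Q) = -2*(((-68*n - 31) + 1/(-7)) + 0) = -2*(((-31 - 68*n) - ⅐) + 0) = -2*((-218/7 - 68*n) + 0) = -2*(-218/7 - 68*n) = 436/7 + 136*n)
y(H(-6, F(-2)), 98) - 1*13511 = (436/7 + 136*0) - 1*13511 = (436/7 + 0) - 13511 = 436/7 - 13511 = -94141/7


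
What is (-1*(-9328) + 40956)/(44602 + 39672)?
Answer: 25142/42137 ≈ 0.59667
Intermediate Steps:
(-1*(-9328) + 40956)/(44602 + 39672) = (9328 + 40956)/84274 = 50284*(1/84274) = 25142/42137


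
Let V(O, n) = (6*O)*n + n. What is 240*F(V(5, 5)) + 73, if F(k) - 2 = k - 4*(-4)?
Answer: 41593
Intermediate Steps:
V(O, n) = n + 6*O*n (V(O, n) = 6*O*n + n = n + 6*O*n)
F(k) = 18 + k (F(k) = 2 + (k - 4*(-4)) = 2 + (k + 16) = 2 + (16 + k) = 18 + k)
240*F(V(5, 5)) + 73 = 240*(18 + 5*(1 + 6*5)) + 73 = 240*(18 + 5*(1 + 30)) + 73 = 240*(18 + 5*31) + 73 = 240*(18 + 155) + 73 = 240*173 + 73 = 41520 + 73 = 41593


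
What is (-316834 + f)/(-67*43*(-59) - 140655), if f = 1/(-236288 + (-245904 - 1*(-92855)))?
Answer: -123355199059/11416918188 ≈ -10.805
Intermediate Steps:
f = -1/389337 (f = 1/(-236288 + (-245904 + 92855)) = 1/(-236288 - 153049) = 1/(-389337) = -1/389337 ≈ -2.5685e-6)
(-316834 + f)/(-67*43*(-59) - 140655) = (-316834 - 1/389337)/(-67*43*(-59) - 140655) = -123355199059/(389337*(-2881*(-59) - 140655)) = -123355199059/(389337*(169979 - 140655)) = -123355199059/389337/29324 = -123355199059/389337*1/29324 = -123355199059/11416918188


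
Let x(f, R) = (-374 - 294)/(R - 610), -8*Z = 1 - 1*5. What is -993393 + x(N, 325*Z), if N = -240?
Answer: -889085399/895 ≈ -9.9339e+5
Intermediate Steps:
Z = ½ (Z = -(1 - 1*5)/8 = -(1 - 5)/8 = -⅛*(-4) = ½ ≈ 0.50000)
x(f, R) = -668/(-610 + R)
-993393 + x(N, 325*Z) = -993393 - 668/(-610 + 325*(½)) = -993393 - 668/(-610 + 325/2) = -993393 - 668/(-895/2) = -993393 - 668*(-2/895) = -993393 + 1336/895 = -889085399/895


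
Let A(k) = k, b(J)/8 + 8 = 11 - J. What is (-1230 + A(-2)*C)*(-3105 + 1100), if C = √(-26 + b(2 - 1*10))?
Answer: 2466150 + 4010*√62 ≈ 2.4977e+6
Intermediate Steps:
b(J) = 24 - 8*J (b(J) = -64 + 8*(11 - J) = -64 + (88 - 8*J) = 24 - 8*J)
C = √62 (C = √(-26 + (24 - 8*(2 - 1*10))) = √(-26 + (24 - 8*(2 - 10))) = √(-26 + (24 - 8*(-8))) = √(-26 + (24 + 64)) = √(-26 + 88) = √62 ≈ 7.8740)
(-1230 + A(-2)*C)*(-3105 + 1100) = (-1230 - 2*√62)*(-3105 + 1100) = (-1230 - 2*√62)*(-2005) = 2466150 + 4010*√62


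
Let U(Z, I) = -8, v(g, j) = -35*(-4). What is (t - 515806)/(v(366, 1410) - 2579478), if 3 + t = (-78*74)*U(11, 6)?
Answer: 469633/2579338 ≈ 0.18208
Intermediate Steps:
v(g, j) = 140
t = 46173 (t = -3 - 78*74*(-8) = -3 - 5772*(-8) = -3 + 46176 = 46173)
(t - 515806)/(v(366, 1410) - 2579478) = (46173 - 515806)/(140 - 2579478) = -469633/(-2579338) = -469633*(-1/2579338) = 469633/2579338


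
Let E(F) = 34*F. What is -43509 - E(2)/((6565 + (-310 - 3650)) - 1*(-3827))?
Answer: -69962489/1608 ≈ -43509.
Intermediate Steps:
-43509 - E(2)/((6565 + (-310 - 3650)) - 1*(-3827)) = -43509 - 34*2/((6565 + (-310 - 3650)) - 1*(-3827)) = -43509 - 68/((6565 - 3960) + 3827) = -43509 - 68/(2605 + 3827) = -43509 - 68/6432 = -43509 - 1*17/1608 = -43509 - 17/1608 = -69962489/1608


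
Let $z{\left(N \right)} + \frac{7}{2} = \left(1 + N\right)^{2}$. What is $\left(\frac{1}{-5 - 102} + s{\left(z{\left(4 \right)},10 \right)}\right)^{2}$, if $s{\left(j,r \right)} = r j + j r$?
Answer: $\frac{2116828081}{11449} \approx 1.8489 \cdot 10^{5}$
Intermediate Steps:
$z{\left(N \right)} = - \frac{7}{2} + \left(1 + N\right)^{2}$
$s{\left(j,r \right)} = 2 j r$ ($s{\left(j,r \right)} = j r + j r = 2 j r$)
$\left(\frac{1}{-5 - 102} + s{\left(z{\left(4 \right)},10 \right)}\right)^{2} = \left(\frac{1}{-5 - 102} + 2 \left(- \frac{7}{2} + \left(1 + 4\right)^{2}\right) 10\right)^{2} = \left(\frac{1}{-107} + 2 \left(- \frac{7}{2} + 5^{2}\right) 10\right)^{2} = \left(- \frac{1}{107} + 2 \left(- \frac{7}{2} + 25\right) 10\right)^{2} = \left(- \frac{1}{107} + 2 \cdot \frac{43}{2} \cdot 10\right)^{2} = \left(- \frac{1}{107} + 430\right)^{2} = \left(\frac{46009}{107}\right)^{2} = \frac{2116828081}{11449}$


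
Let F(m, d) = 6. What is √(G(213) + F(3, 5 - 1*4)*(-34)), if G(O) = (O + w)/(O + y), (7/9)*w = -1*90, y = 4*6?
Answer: I*√62259505/553 ≈ 14.268*I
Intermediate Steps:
y = 24
w = -810/7 (w = 9*(-1*90)/7 = (9/7)*(-90) = -810/7 ≈ -115.71)
G(O) = (-810/7 + O)/(24 + O) (G(O) = (O - 810/7)/(O + 24) = (-810/7 + O)/(24 + O))
√(G(213) + F(3, 5 - 1*4)*(-34)) = √((-810/7 + 213)/(24 + 213) + 6*(-34)) = √((681/7)/237 - 204) = √((1/237)*(681/7) - 204) = √(227/553 - 204) = √(-112585/553) = I*√62259505/553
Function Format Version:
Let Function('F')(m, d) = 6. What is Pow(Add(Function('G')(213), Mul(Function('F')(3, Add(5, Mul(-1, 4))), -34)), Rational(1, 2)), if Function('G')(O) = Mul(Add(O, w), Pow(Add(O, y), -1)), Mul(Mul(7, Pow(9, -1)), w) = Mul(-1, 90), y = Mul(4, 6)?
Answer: Mul(Rational(1, 553), I, Pow(62259505, Rational(1, 2))) ≈ Mul(14.268, I)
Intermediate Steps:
y = 24
w = Rational(-810, 7) (w = Mul(Rational(9, 7), Mul(-1, 90)) = Mul(Rational(9, 7), -90) = Rational(-810, 7) ≈ -115.71)
Function('G')(O) = Mul(Pow(Add(24, O), -1), Add(Rational(-810, 7), O)) (Function('G')(O) = Mul(Add(O, Rational(-810, 7)), Pow(Add(O, 24), -1)) = Mul(Add(Rational(-810, 7), O), Pow(Add(24, O), -1)) = Mul(Pow(Add(24, O), -1), Add(Rational(-810, 7), O)))
Pow(Add(Function('G')(213), Mul(Function('F')(3, Add(5, Mul(-1, 4))), -34)), Rational(1, 2)) = Pow(Add(Mul(Pow(Add(24, 213), -1), Add(Rational(-810, 7), 213)), Mul(6, -34)), Rational(1, 2)) = Pow(Add(Mul(Pow(237, -1), Rational(681, 7)), -204), Rational(1, 2)) = Pow(Add(Mul(Rational(1, 237), Rational(681, 7)), -204), Rational(1, 2)) = Pow(Add(Rational(227, 553), -204), Rational(1, 2)) = Pow(Rational(-112585, 553), Rational(1, 2)) = Mul(Rational(1, 553), I, Pow(62259505, Rational(1, 2)))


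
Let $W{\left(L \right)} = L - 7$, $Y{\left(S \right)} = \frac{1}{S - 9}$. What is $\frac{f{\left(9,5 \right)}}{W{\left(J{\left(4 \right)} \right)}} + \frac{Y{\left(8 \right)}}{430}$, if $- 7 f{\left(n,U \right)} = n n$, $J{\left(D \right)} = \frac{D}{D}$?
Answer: $\frac{2899}{1505} \approx 1.9262$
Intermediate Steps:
$J{\left(D \right)} = 1$
$Y{\left(S \right)} = \frac{1}{-9 + S}$
$f{\left(n,U \right)} = - \frac{n^{2}}{7}$ ($f{\left(n,U \right)} = - \frac{n n}{7} = - \frac{n^{2}}{7}$)
$W{\left(L \right)} = -7 + L$
$\frac{f{\left(9,5 \right)}}{W{\left(J{\left(4 \right)} \right)}} + \frac{Y{\left(8 \right)}}{430} = \frac{\left(- \frac{1}{7}\right) 9^{2}}{-7 + 1} + \frac{1}{\left(-9 + 8\right) 430} = \frac{\left(- \frac{1}{7}\right) 81}{-6} + \frac{1}{-1} \cdot \frac{1}{430} = \left(- \frac{81}{7}\right) \left(- \frac{1}{6}\right) - \frac{1}{430} = \frac{27}{14} - \frac{1}{430} = \frac{2899}{1505}$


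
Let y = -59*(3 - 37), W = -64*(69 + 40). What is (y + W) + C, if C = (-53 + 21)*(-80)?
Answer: -2410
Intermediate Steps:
C = 2560 (C = -32*(-80) = 2560)
W = -6976 (W = -64*109 = -6976)
y = 2006 (y = -59*(-34) = 2006)
(y + W) + C = (2006 - 6976) + 2560 = -4970 + 2560 = -2410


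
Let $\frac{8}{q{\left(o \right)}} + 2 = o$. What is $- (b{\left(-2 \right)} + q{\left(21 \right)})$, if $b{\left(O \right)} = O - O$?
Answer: $- \frac{8}{19} \approx -0.42105$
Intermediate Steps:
$q{\left(o \right)} = \frac{8}{-2 + o}$
$b{\left(O \right)} = 0$
$- (b{\left(-2 \right)} + q{\left(21 \right)}) = - (0 + \frac{8}{-2 + 21}) = - (0 + \frac{8}{19}) = \left(-1\right) \frac{8}{19} = - \frac{8}{19}$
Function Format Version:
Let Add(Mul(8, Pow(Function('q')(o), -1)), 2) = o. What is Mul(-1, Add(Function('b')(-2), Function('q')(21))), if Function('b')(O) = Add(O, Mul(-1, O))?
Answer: Rational(-8, 19) ≈ -0.42105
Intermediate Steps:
Function('q')(o) = Mul(8, Pow(Add(-2, o), -1))
Function('b')(O) = 0
Mul(-1, Add(Function('b')(-2), Function('q')(21))) = Mul(-1, Add(0, Mul(8, Pow(Add(-2, 21), -1)))) = Mul(-1, Add(0, Mul(8, Pow(19, -1)))) = Mul(-1, Add(0, Mul(8, Rational(1, 19)))) = Mul(-1, Add(0, Rational(8, 19))) = Mul(-1, Rational(8, 19)) = Rational(-8, 19)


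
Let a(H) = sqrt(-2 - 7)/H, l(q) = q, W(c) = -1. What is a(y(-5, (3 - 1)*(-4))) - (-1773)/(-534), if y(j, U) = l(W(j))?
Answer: -591/178 - 3*I ≈ -3.3202 - 3.0*I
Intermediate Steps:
y(j, U) = -1
a(H) = 3*I/H (a(H) = sqrt(-9)/H = (3*I)/H = 3*I/H)
a(y(-5, (3 - 1)*(-4))) - (-1773)/(-534) = 3*I/(-1) - (-1773)/(-534) = 3*I*(-1) - (-1773)*(-1)/534 = -3*I - 1*591/178 = -3*I - 591/178 = -591/178 - 3*I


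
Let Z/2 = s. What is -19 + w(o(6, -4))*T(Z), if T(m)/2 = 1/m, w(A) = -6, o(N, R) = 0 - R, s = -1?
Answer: -13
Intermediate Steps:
o(N, R) = -R
Z = -2 (Z = 2*(-1) = -2)
T(m) = 2/m
-19 + w(o(6, -4))*T(Z) = -19 - 12/(-2) = -19 - 12*(-1)/2 = -19 - 6*(-1) = -19 + 6 = -13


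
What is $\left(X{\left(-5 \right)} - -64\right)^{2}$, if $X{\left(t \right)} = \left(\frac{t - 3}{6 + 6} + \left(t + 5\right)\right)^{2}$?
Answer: $\frac{336400}{81} \approx 4153.1$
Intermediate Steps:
$X{\left(t \right)} = \left(\frac{19}{4} + \frac{13 t}{12}\right)^{2}$ ($X{\left(t \right)} = \left(\frac{-3 + t}{12} + \left(5 + t\right)\right)^{2} = \left(\left(-3 + t\right) \frac{1}{12} + \left(5 + t\right)\right)^{2} = \left(\left(- \frac{1}{4} + \frac{t}{12}\right) + \left(5 + t\right)\right)^{2} = \left(\frac{19}{4} + \frac{13 t}{12}\right)^{2}$)
$\left(X{\left(-5 \right)} - -64\right)^{2} = \left(\frac{\left(57 + 13 \left(-5\right)\right)^{2}}{144} - -64\right)^{2} = \left(\frac{\left(57 - 65\right)^{2}}{144} + 64\right)^{2} = \left(\frac{\left(-8\right)^{2}}{144} + 64\right)^{2} = \left(\frac{1}{144} \cdot 64 + 64\right)^{2} = \left(\frac{4}{9} + 64\right)^{2} = \left(\frac{580}{9}\right)^{2} = \frac{336400}{81}$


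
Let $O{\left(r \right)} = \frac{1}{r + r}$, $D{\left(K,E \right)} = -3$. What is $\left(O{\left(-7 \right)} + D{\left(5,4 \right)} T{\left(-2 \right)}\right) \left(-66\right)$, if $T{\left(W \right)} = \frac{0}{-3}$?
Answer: $\frac{33}{7} \approx 4.7143$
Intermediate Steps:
$O{\left(r \right)} = \frac{1}{2 r}$
$T{\left(W \right)} = 0$ ($T{\left(W \right)} = 0 \left(- \frac{1}{3}\right) = 0$)
$\left(O{\left(-7 \right)} + D{\left(5,4 \right)} T{\left(-2 \right)}\right) \left(-66\right) = \left(\frac{1}{2 \left(-7\right)} - 0\right) \left(-66\right) = \left(\frac{1}{2} \left(- \frac{1}{7}\right) + 0\right) \left(-66\right) = \left(- \frac{1}{14} + 0\right) \left(-66\right) = \left(- \frac{1}{14}\right) \left(-66\right) = \frac{33}{7}$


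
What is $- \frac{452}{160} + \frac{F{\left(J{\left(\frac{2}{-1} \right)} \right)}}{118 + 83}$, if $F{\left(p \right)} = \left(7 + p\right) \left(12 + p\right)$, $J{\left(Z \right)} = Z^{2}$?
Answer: $- \frac{15673}{8040} \approx -1.9494$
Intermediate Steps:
$- \frac{452}{160} + \frac{F{\left(J{\left(\frac{2}{-1} \right)} \right)}}{118 + 83} = - \frac{452}{160} + \frac{84 + \left(\left(\frac{2}{-1}\right)^{2}\right)^{2} + 19 \left(\frac{2}{-1}\right)^{2}}{118 + 83} = \left(-452\right) \frac{1}{160} + \frac{84 + \left(\left(2 \left(-1\right)\right)^{2}\right)^{2} + 19 \left(2 \left(-1\right)\right)^{2}}{201} = - \frac{113}{40} + \left(84 + \left(\left(-2\right)^{2}\right)^{2} + 19 \left(-2\right)^{2}\right) \frac{1}{201} = - \frac{113}{40} + \left(84 + 4^{2} + 19 \cdot 4\right) \frac{1}{201} = - \frac{113}{40} + \left(84 + 16 + 76\right) \frac{1}{201} = - \frac{113}{40} + 176 \cdot \frac{1}{201} = - \frac{113}{40} + \frac{176}{201} = - \frac{15673}{8040}$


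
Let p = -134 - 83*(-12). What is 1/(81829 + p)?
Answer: 1/82691 ≈ 1.2093e-5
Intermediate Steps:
p = 862 (p = -134 + 996 = 862)
1/(81829 + p) = 1/(81829 + 862) = 1/82691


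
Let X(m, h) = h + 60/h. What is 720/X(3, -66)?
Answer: -495/46 ≈ -10.761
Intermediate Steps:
720/X(3, -66) = 720/(-66 + 60/(-66)) = 720/(-66 + 60*(-1/66)) = 720/(-66 - 10/11) = 720/(-736/11) = 720*(-11/736) = -495/46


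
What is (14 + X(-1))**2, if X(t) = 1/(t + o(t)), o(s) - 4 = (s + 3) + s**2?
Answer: 7225/36 ≈ 200.69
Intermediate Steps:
o(s) = 7 + s + s**2 (o(s) = 4 + ((s + 3) + s**2) = 4 + ((3 + s) + s**2) = 4 + (3 + s + s**2) = 7 + s + s**2)
X(t) = 1/(7 + t**2 + 2*t) (X(t) = 1/(t + (7 + t + t**2)) = 1/(7 + t**2 + 2*t))
(14 + X(-1))**2 = (14 + 1/(7 + (-1)**2 + 2*(-1)))**2 = (14 + 1/(7 + 1 - 2))**2 = (14 + 1/6)**2 = (85/6)**2 = 7225/36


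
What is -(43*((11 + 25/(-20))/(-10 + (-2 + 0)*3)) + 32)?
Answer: -371/64 ≈ -5.7969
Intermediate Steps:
-(43*((11 + 25/(-20))/(-10 + (-2 + 0)*3)) + 32) = -(43*((11 + 25*(-1/20))/(-10 - 2*3)) + 32) = -(43*((11 - 5/4)/(-10 - 6)) + 32) = -(43*((39/4)/(-16)) + 32) = -(43*((39/4)*(-1/16)) + 32) = -(43*(-39/64) + 32) = -(-1677/64 + 32) = -1*371/64 = -371/64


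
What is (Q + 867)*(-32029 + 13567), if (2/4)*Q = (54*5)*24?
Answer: -255274074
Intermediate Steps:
Q = 12960 (Q = 2*((54*5)*24) = 2*(270*24) = 2*6480 = 12960)
(Q + 867)*(-32029 + 13567) = (12960 + 867)*(-32029 + 13567) = 13827*(-18462) = -255274074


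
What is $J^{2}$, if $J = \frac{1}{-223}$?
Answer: $\frac{1}{49729} \approx 2.0109 \cdot 10^{-5}$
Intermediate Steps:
$J = - \frac{1}{223} \approx -0.0044843$
$J^{2} = \left(- \frac{1}{223}\right)^{2} = \frac{1}{49729}$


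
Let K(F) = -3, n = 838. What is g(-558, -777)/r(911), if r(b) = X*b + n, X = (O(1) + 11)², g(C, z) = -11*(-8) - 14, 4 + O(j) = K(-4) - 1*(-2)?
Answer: 37/16817 ≈ 0.0022002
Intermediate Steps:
O(j) = -5 (O(j) = -4 + (-3 - 1*(-2)) = -4 + (-3 + 2) = -4 - 1 = -5)
g(C, z) = 74 (g(C, z) = 88 - 14 = 74)
X = 36 (X = (-5 + 11)² = 6² = 36)
r(b) = 838 + 36*b (r(b) = 36*b + 838 = 838 + 36*b)
g(-558, -777)/r(911) = 74/(838 + 36*911) = 74/(838 + 32796) = 74/33634 = 74*(1/33634) = 37/16817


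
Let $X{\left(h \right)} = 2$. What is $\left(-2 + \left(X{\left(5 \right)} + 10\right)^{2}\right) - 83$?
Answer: $59$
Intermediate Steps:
$\left(-2 + \left(X{\left(5 \right)} + 10\right)^{2}\right) - 83 = \left(-2 + \left(2 + 10\right)^{2}\right) - 83 = \left(-2 + 12^{2}\right) - 83 = \left(-2 + 144\right) - 83 = 142 - 83 = 59$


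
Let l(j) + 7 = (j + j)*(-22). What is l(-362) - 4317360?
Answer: -4301439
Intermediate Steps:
l(j) = -7 - 44*j (l(j) = -7 + (j + j)*(-22) = -7 + (2*j)*(-22) = -7 - 44*j)
l(-362) - 4317360 = (-7 - 44*(-362)) - 4317360 = (-7 + 15928) - 4317360 = 15921 - 4317360 = -4301439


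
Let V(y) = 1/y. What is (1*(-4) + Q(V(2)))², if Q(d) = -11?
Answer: 225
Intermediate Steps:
(1*(-4) + Q(V(2)))² = (1*(-4) - 11)² = (-4 - 11)² = (-15)² = 225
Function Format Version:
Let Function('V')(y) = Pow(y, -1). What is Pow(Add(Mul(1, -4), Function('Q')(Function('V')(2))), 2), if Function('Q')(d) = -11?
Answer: 225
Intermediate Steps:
Pow(Add(Mul(1, -4), Function('Q')(Function('V')(2))), 2) = Pow(Add(Mul(1, -4), -11), 2) = Pow(Add(-4, -11), 2) = Pow(-15, 2) = 225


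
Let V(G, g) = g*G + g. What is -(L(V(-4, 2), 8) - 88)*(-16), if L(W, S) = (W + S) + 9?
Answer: -1232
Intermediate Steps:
V(G, g) = g + G*g (V(G, g) = G*g + g = g + G*g)
L(W, S) = 9 + S + W (L(W, S) = (S + W) + 9 = 9 + S + W)
-(L(V(-4, 2), 8) - 88)*(-16) = -((9 + 8 + 2*(1 - 4)) - 88)*(-16) = -((9 + 8 + 2*(-3)) - 88)*(-16) = -((9 + 8 - 6) - 88)*(-16) = -(11 - 88)*(-16) = -(-77)*(-16) = -1*1232 = -1232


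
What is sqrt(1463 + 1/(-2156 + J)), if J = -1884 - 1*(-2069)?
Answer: 2*sqrt(157875567)/657 ≈ 38.249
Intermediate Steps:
J = 185 (J = -1884 + 2069 = 185)
sqrt(1463 + 1/(-2156 + J)) = sqrt(1463 + 1/(-2156 + 185)) = sqrt(1463 + 1/(-1971)) = sqrt(1463 - 1/1971) = sqrt(2883572/1971) = 2*sqrt(157875567)/657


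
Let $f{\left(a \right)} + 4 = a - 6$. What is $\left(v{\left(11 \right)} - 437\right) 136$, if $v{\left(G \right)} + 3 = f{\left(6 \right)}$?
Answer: $-60384$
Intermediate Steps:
$f{\left(a \right)} = -10 + a$ ($f{\left(a \right)} = -4 + \left(a - 6\right) = -4 + \left(-6 + a\right) = -10 + a$)
$v{\left(G \right)} = -7$ ($v{\left(G \right)} = -3 + \left(-10 + 6\right) = -3 - 4 = -7$)
$\left(v{\left(11 \right)} - 437\right) 136 = \left(-7 - 437\right) 136 = \left(-444\right) 136 = -60384$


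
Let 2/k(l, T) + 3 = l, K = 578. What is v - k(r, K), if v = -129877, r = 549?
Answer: -35456422/273 ≈ -1.2988e+5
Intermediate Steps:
k(l, T) = 2/(-3 + l)
v - k(r, K) = -129877 - 2/(-3 + 549) = -129877 - 2/546 = -129877 - 1*1/273 = -129877 - 1/273 = -35456422/273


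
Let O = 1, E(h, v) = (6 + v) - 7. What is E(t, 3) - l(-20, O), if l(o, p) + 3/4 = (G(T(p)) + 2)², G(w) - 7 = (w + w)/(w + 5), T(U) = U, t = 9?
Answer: -3037/36 ≈ -84.361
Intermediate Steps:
E(h, v) = -1 + v
G(w) = 7 + 2*w/(5 + w) (G(w) = 7 + (w + w)/(w + 5) = 7 + (2*w)/(5 + w) = 7 + 2*w/(5 + w))
l(o, p) = -¾ + (2 + (35 + 9*p)/(5 + p))² (l(o, p) = -¾ + ((35 + 9*p)/(5 + p) + 2)² = -¾ + (2 + (35 + 9*p)/(5 + p))²)
E(t, 3) - l(-20, O) = (-1 + 3) - (8025 + 481*1² + 3930*1)/(4*(25 + 1² + 10*1)) = 2 - (8025 + 481*1 + 3930)/(4*(25 + 1 + 10)) = 2 - (8025 + 481 + 3930)/(4*36) = 2 - 12436/(4*36) = 2 - 1*3109/36 = 2 - 3109/36 = -3037/36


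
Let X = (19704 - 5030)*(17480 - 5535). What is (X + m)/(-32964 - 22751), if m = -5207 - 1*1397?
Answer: -175274326/55715 ≈ -3145.9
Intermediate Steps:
m = -6604 (m = -5207 - 1397 = -6604)
X = 175280930 (X = 14674*11945 = 175280930)
(X + m)/(-32964 - 22751) = (175280930 - 6604)/(-32964 - 22751) = 175274326/(-55715) = 175274326*(-1/55715) = -175274326/55715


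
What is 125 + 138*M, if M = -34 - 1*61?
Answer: -12985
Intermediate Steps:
M = -95 (M = -34 - 61 = -95)
125 + 138*M = 125 + 138*(-95) = 125 - 13110 = -12985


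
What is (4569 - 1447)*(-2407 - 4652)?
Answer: -22038198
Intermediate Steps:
(4569 - 1447)*(-2407 - 4652) = 3122*(-7059) = -22038198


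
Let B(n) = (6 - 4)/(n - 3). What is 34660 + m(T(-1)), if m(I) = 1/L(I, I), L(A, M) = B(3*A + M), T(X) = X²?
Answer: 69321/2 ≈ 34661.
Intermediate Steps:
B(n) = 2/(-3 + n)
L(A, M) = 2/(-3 + M + 3*A) (L(A, M) = 2/(-3 + (3*A + M)) = 2/(-3 + (M + 3*A)) = 2/(-3 + M + 3*A))
m(I) = -3/2 + 2*I (m(I) = 1/(2/(-3 + I + 3*I)) = 1/(2/(-3 + 4*I)) = -3/2 + 2*I)
34660 + m(T(-1)) = 34660 + (-3/2 + 2*(-1)²) = 34660 + (-3/2 + 2*1) = 34660 + (-3/2 + 2) = 34660 + ½ = 69321/2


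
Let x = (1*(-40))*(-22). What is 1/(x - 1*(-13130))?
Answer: 1/14010 ≈ 7.1378e-5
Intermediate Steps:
x = 880 (x = -40*(-22) = 880)
1/(x - 1*(-13130)) = 1/(880 - 1*(-13130)) = 1/(880 + 13130) = 1/14010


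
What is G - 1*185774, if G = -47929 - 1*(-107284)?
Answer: -126419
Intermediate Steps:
G = 59355 (G = -47929 + 107284 = 59355)
G - 1*185774 = 59355 - 1*185774 = 59355 - 185774 = -126419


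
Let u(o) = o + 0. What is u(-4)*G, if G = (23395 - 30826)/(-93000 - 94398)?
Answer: -4954/31233 ≈ -0.15861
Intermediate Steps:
u(o) = o
G = 2477/62466 (G = -7431/(-187398) = -7431*(-1/187398) = 2477/62466 ≈ 0.039654)
u(-4)*G = -4*2477/62466 = -4954/31233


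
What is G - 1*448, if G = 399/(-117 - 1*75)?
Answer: -28805/64 ≈ -450.08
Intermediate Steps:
G = -133/64 (G = 399/(-117 - 75) = 399/(-192) = 399*(-1/192) = -133/64 ≈ -2.0781)
G - 1*448 = -133/64 - 1*448 = -133/64 - 448 = -28805/64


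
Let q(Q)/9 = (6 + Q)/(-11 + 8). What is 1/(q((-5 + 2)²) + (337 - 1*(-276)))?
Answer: 1/568 ≈ 0.0017606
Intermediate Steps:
q(Q) = -18 - 3*Q (q(Q) = 9*((6 + Q)/(-11 + 8)) = 9*((6 + Q)/(-3)) = 9*((6 + Q)*(-⅓)) = 9*(-2 - Q/3) = -18 - 3*Q)
1/(q((-5 + 2)²) + (337 - 1*(-276))) = 1/((-18 - 3*(-5 + 2)²) + (337 - 1*(-276))) = 1/((-18 - 3*(-3)²) + (337 + 276)) = 1/((-18 - 3*9) + 613) = 1/((-18 - 27) + 613) = 1/(-45 + 613) = 1/568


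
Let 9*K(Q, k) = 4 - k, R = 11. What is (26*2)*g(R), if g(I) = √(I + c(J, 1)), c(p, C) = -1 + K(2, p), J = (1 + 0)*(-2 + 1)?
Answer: 52*√95/3 ≈ 168.94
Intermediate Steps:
K(Q, k) = 4/9 - k/9 (K(Q, k) = (4 - k)/9 = 4/9 - k/9)
J = -1 (J = 1*(-1) = -1)
c(p, C) = -5/9 - p/9 (c(p, C) = -1 + (4/9 - p/9) = -5/9 - p/9)
g(I) = √(-4/9 + I) (g(I) = √(I + (-5/9 - ⅑*(-1))) = √(I + (-5/9 + ⅑)) = √(I - 4/9) = √(-4/9 + I))
(26*2)*g(R) = (26*2)*(√(-4 + 9*11)/3) = 52*(√(-4 + 99)/3) = 52*(√95/3) = 52*√95/3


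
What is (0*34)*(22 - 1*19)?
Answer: 0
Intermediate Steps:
(0*34)*(22 - 1*19) = 0*(22 - 19) = 0*3 = 0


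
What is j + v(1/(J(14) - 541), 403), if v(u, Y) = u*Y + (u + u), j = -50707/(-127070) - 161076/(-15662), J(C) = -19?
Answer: 555037860527/55724769520 ≈ 9.9603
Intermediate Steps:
j = 10631050177/995085170 (j = -50707*(-1/127070) - 161076*(-1/15662) = 50707/127070 + 80538/7831 = 10631050177/995085170 ≈ 10.684)
v(u, Y) = 2*u + Y*u (v(u, Y) = Y*u + 2*u = 2*u + Y*u)
j + v(1/(J(14) - 541), 403) = 10631050177/995085170 + (2 + 403)/(-19 - 541) = 10631050177/995085170 + 405/(-560) = 10631050177/995085170 - 1/560*405 = 10631050177/995085170 - 81/112 = 555037860527/55724769520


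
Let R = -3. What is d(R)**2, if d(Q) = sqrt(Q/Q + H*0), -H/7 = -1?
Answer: 1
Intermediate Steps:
H = 7 (H = -7*(-1) = 7)
d(Q) = 1 (d(Q) = sqrt(Q/Q + 7*0) = sqrt(1 + 0) = sqrt(1) = 1)
d(R)**2 = 1**2 = 1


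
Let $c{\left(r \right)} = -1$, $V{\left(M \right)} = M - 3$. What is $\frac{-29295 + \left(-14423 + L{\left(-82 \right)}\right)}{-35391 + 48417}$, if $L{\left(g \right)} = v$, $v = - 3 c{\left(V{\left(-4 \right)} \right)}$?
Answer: $- \frac{43715}{13026} \approx -3.356$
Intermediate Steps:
$V{\left(M \right)} = -3 + M$
$v = 3$ ($v = \left(-3\right) \left(-1\right) = 3$)
$L{\left(g \right)} = 3$
$\frac{-29295 + \left(-14423 + L{\left(-82 \right)}\right)}{-35391 + 48417} = \frac{-29295 + \left(-14423 + 3\right)}{-35391 + 48417} = \frac{-29295 - 14420}{13026} = \left(-43715\right) \frac{1}{13026} = - \frac{43715}{13026}$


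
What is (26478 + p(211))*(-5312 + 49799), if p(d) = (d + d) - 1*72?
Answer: 1193497236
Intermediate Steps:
p(d) = -72 + 2*d (p(d) = 2*d - 72 = -72 + 2*d)
(26478 + p(211))*(-5312 + 49799) = (26478 + (-72 + 2*211))*(-5312 + 49799) = (26478 + (-72 + 422))*44487 = (26478 + 350)*44487 = 26828*44487 = 1193497236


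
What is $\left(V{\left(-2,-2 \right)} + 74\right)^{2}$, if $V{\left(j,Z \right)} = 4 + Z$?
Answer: $5776$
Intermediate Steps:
$\left(V{\left(-2,-2 \right)} + 74\right)^{2} = \left(\left(4 - 2\right) + 74\right)^{2} = \left(2 + 74\right)^{2} = 76^{2} = 5776$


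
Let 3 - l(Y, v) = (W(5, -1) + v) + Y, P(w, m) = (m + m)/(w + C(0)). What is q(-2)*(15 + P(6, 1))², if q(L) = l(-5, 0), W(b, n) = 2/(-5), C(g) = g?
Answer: 29624/15 ≈ 1974.9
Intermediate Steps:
P(w, m) = 2*m/w (P(w, m) = (m + m)/(w + 0) = (2*m)/w = 2*m/w)
W(b, n) = -⅖ (W(b, n) = 2*(-⅕) = -⅖)
l(Y, v) = 17/5 - Y - v (l(Y, v) = 3 - ((-⅖ + v) + Y) = 3 - (-⅖ + Y + v) = 3 + (⅖ - Y - v) = 17/5 - Y - v)
q(L) = 42/5 (q(L) = 17/5 - 1*(-5) - 1*0 = 17/5 + 5 + 0 = 42/5)
q(-2)*(15 + P(6, 1))² = 42*(15 + 2*1/6)²/5 = 42*(15 + 2*1*(⅙))²/5 = 42*(15 + ⅓)²/5 = 42*(46/3)²/5 = (42/5)*(2116/9) = 29624/15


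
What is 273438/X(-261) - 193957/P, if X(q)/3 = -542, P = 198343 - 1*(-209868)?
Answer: -18655962250/110625181 ≈ -168.64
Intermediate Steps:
P = 408211 (P = 198343 + 209868 = 408211)
X(q) = -1626 (X(q) = 3*(-542) = -1626)
273438/X(-261) - 193957/P = 273438/(-1626) - 193957/408211 = 273438*(-1/1626) - 193957*1/408211 = -45573/271 - 193957/408211 = -18655962250/110625181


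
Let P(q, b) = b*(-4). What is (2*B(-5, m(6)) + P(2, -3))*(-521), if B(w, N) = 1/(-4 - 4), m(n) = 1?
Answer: -24487/4 ≈ -6121.8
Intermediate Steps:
P(q, b) = -4*b
B(w, N) = -1/8 (B(w, N) = 1/(-8) = -1/8)
(2*B(-5, m(6)) + P(2, -3))*(-521) = (2*(-1/8) - 4*(-3))*(-521) = (-1/4 + 12)*(-521) = (47/4)*(-521) = -24487/4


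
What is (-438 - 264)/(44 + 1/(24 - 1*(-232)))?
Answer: -59904/3755 ≈ -15.953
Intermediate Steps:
(-438 - 264)/(44 + 1/(24 - 1*(-232))) = -702/(44 + 1/(24 + 232)) = -702/(44 + 1/256) = -702/11265/256 = -702*256/11265 = -59904/3755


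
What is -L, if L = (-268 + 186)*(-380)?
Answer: -31160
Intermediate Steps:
L = 31160 (L = -82*(-380) = 31160)
-L = -1*31160 = -31160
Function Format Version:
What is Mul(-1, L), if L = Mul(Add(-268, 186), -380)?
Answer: -31160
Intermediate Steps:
L = 31160 (L = Mul(-82, -380) = 31160)
Mul(-1, L) = Mul(-1, 31160) = -31160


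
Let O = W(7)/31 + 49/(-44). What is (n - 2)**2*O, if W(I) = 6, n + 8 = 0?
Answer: -31375/341 ≈ -92.009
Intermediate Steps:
n = -8 (n = -8 + 0 = -8)
O = -1255/1364 (O = 6/31 + 49/(-44) = 6*(1/31) + 49*(-1/44) = 6/31 - 49/44 = -1255/1364 ≈ -0.92009)
(n - 2)**2*O = (-8 - 2)**2*(-1255/1364) = (-10)**2*(-1255/1364) = 100*(-1255/1364) = -31375/341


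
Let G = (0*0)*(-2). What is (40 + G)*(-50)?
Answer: -2000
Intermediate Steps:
G = 0 (G = 0*(-2) = 0)
(40 + G)*(-50) = (40 + 0)*(-50) = 40*(-50) = -2000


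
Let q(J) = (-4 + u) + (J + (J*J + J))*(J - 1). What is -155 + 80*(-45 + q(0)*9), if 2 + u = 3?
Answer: -5915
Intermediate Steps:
u = 1 (u = -2 + 3 = 1)
q(J) = -3 + (-1 + J)*(J**2 + 2*J) (q(J) = (-4 + 1) + (J + (J*J + J))*(J - 1) = -3 + (J + (J**2 + J))*(-1 + J) = -3 + (J + (J + J**2))*(-1 + J) = -3 + (J**2 + 2*J)*(-1 + J) = -3 + (-1 + J)*(J**2 + 2*J))
-155 + 80*(-45 + q(0)*9) = -155 + 80*(-45 + (-3 + 0**2 + 0**3 - 2*0)*9) = -155 + 80*(-45 + (-3 + 0 + 0 + 0)*9) = -155 + 80*(-45 - 3*9) = -155 + 80*(-45 - 27) = -155 + 80*(-72) = -155 - 5760 = -5915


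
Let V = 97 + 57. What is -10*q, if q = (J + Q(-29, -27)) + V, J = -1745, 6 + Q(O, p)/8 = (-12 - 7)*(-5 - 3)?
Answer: 4230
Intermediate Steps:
Q(O, p) = 1168 (Q(O, p) = -48 + 8*((-12 - 7)*(-5 - 3)) = -48 + 8*(-19*(-8)) = -48 + 8*152 = -48 + 1216 = 1168)
V = 154
q = -423 (q = (-1745 + 1168) + 154 = -577 + 154 = -423)
-10*q = -10*(-423) = 4230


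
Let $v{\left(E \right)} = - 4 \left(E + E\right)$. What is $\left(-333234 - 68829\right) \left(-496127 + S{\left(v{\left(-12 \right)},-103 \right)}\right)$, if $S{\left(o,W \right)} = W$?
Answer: $199515722490$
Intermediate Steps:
$v{\left(E \right)} = - 8 E$ ($v{\left(E \right)} = - 4 \cdot 2 E = - 8 E$)
$\left(-333234 - 68829\right) \left(-496127 + S{\left(v{\left(-12 \right)},-103 \right)}\right) = \left(-333234 - 68829\right) \left(-496127 - 103\right) = \left(-402063\right) \left(-496230\right) = 199515722490$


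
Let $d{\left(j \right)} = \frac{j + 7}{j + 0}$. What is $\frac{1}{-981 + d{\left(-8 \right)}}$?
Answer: $- \frac{8}{7847} \approx -0.0010195$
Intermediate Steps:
$d{\left(j \right)} = \frac{7 + j}{j}$
$\frac{1}{-981 + d{\left(-8 \right)}} = \frac{1}{-981 + \frac{7 - 8}{-8}} = \frac{1}{-981 - - \frac{1}{8}} = \frac{1}{-981 + \frac{1}{8}} = \frac{1}{- \frac{7847}{8}} = - \frac{8}{7847}$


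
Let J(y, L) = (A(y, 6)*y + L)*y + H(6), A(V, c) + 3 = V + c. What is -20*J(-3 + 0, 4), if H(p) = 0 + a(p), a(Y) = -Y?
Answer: 360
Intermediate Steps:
A(V, c) = -3 + V + c (A(V, c) = -3 + (V + c) = -3 + V + c)
H(p) = -p (H(p) = 0 - p = -p)
J(y, L) = -6 + y*(L + y*(3 + y)) (J(y, L) = ((-3 + y + 6)*y + L)*y - 1*6 = ((3 + y)*y + L)*y - 6 = (y*(3 + y) + L)*y - 6 = (L + y*(3 + y))*y - 6 = y*(L + y*(3 + y)) - 6 = -6 + y*(L + y*(3 + y)))
-20*J(-3 + 0, 4) = -20*(-6 + 4*(-3 + 0) + (-3 + 0)**2*(3 + (-3 + 0))) = -20*(-6 + 4*(-3) + (-3)**2*(3 - 3)) = -20*(-6 - 12 + 9*0) = -20*(-6 - 12 + 0) = -20*(-18) = 360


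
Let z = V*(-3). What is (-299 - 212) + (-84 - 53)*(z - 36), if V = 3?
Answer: 5654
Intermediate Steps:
z = -9 (z = 3*(-3) = -9)
(-299 - 212) + (-84 - 53)*(z - 36) = (-299 - 212) + (-84 - 53)*(-9 - 36) = -511 - 137*(-45) = -511 + 6165 = 5654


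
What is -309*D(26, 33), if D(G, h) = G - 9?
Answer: -5253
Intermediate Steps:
D(G, h) = -9 + G
-309*D(26, 33) = -309*(-9 + 26) = -309*17 = -5253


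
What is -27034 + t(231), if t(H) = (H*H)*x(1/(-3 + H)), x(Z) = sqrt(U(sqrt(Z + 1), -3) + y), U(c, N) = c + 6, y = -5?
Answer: -27034 + 17787*sqrt(12996 + 114*sqrt(13053))/38 ≈ 48471.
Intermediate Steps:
U(c, N) = 6 + c
x(Z) = sqrt(1 + sqrt(1 + Z)) (x(Z) = sqrt((6 + sqrt(Z + 1)) - 5) = sqrt((6 + sqrt(1 + Z)) - 5) = sqrt(1 + sqrt(1 + Z)))
t(H) = H**2*sqrt(1 + sqrt(1 + 1/(-3 + H))) (t(H) = (H*H)*sqrt(1 + sqrt(1 + 1/(-3 + H))) = H**2*sqrt(1 + sqrt(1 + 1/(-3 + H))))
-27034 + t(231) = -27034 + 231**2*sqrt(1 + sqrt((-2 + 231)/(-3 + 231))) = -27034 + 53361*sqrt(1 + sqrt(229/228)) = -27034 + 53361*sqrt(1 + sqrt(13053)/114)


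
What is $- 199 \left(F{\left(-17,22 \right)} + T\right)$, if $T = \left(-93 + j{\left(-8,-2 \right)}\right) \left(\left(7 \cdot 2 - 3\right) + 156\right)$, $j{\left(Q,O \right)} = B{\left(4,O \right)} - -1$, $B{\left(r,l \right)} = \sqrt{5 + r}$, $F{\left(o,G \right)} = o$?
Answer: $2961120$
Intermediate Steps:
$j{\left(Q,O \right)} = 4$ ($j{\left(Q,O \right)} = \sqrt{5 + 4} - -1 = \sqrt{9} + 1 = 3 + 1 = 4$)
$T = -14863$ ($T = \left(-93 + 4\right) \left(\left(7 \cdot 2 - 3\right) + 156\right) = - 89 \left(\left(14 - 3\right) + 156\right) = - 89 \left(11 + 156\right) = \left(-89\right) 167 = -14863$)
$- 199 \left(F{\left(-17,22 \right)} + T\right) = - 199 \left(-17 - 14863\right) = \left(-199\right) \left(-14880\right) = 2961120$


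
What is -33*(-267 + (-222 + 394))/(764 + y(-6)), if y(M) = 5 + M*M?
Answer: 627/161 ≈ 3.8944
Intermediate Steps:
y(M) = 5 + M²
-33*(-267 + (-222 + 394))/(764 + y(-6)) = -33*(-267 + (-222 + 394))/(764 + (5 + (-6)²)) = -33*(-267 + 172)/(764 + (5 + 36)) = -(-3135)/(764 + 41) = -(-3135)/805 = -33*(-19/161) = 627/161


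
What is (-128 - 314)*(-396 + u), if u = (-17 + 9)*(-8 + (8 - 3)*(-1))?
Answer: 129064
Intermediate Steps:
u = 104 (u = -8*(-8 + 5*(-1)) = -8*(-8 - 5) = -8*(-13) = 104)
(-128 - 314)*(-396 + u) = (-128 - 314)*(-396 + 104) = -442*(-292) = 129064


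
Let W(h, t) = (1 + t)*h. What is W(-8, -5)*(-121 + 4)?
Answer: -3744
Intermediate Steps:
W(h, t) = h*(1 + t)
W(-8, -5)*(-121 + 4) = (-8*(1 - 5))*(-121 + 4) = -8*(-4)*(-117) = 32*(-117) = -3744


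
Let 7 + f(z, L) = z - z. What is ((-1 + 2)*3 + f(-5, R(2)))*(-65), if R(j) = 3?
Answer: 260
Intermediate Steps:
f(z, L) = -7 (f(z, L) = -7 + (z - z) = -7 + 0 = -7)
((-1 + 2)*3 + f(-5, R(2)))*(-65) = ((-1 + 2)*3 - 7)*(-65) = (1*3 - 7)*(-65) = (3 - 7)*(-65) = -4*(-65) = 260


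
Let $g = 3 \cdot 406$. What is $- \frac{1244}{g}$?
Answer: $- \frac{622}{609} \approx -1.0213$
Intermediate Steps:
$g = 1218$
$- \frac{1244}{g} = - \frac{1244}{1218} = \left(-1244\right) \frac{1}{1218} = - \frac{622}{609}$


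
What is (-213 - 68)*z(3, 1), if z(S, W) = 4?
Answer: -1124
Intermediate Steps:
(-213 - 68)*z(3, 1) = (-213 - 68)*4 = -281*4 = -1124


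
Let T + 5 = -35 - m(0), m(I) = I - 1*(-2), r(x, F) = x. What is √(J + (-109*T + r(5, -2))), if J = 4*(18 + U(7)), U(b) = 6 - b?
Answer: √4651 ≈ 68.198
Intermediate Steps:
m(I) = 2 + I (m(I) = I + 2 = 2 + I)
T = -42 (T = -5 + (-35 - (2 + 0)) = -5 + (-35 - 1*2) = -5 + (-35 - 2) = -5 - 37 = -42)
J = 68 (J = 4*(18 + (6 - 1*7)) = 4*(18 + (6 - 7)) = 4*(18 - 1) = 4*17 = 68)
√(J + (-109*T + r(5, -2))) = √(68 + (-109*(-42) + 5)) = √(68 + (4578 + 5)) = √(68 + 4583) = √4651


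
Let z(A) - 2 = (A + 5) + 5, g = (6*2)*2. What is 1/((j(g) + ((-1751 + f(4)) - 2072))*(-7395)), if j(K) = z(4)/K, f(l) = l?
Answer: 1/28236575 ≈ 3.5415e-8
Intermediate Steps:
g = 24 (g = 12*2 = 24)
z(A) = 12 + A (z(A) = 2 + ((A + 5) + 5) = 2 + ((5 + A) + 5) = 2 + (10 + A) = 12 + A)
j(K) = 16/K (j(K) = (12 + 4)/K = 16/K)
1/((j(g) + ((-1751 + f(4)) - 2072))*(-7395)) = 1/((16/24 + ((-1751 + 4) - 2072))*(-7395)) = -1/7395/(16*(1/24) + (-1747 - 2072)) = -1/7395/(⅔ - 3819) = -1/7395/(-11455/3) = -3/11455*(-1/7395) = 1/28236575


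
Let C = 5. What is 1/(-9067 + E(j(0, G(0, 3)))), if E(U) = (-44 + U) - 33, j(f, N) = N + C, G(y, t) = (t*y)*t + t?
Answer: -1/9136 ≈ -0.00010946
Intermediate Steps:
G(y, t) = t + y*t**2 (G(y, t) = y*t**2 + t = t + y*t**2)
j(f, N) = 5 + N (j(f, N) = N + 5 = 5 + N)
E(U) = -77 + U
1/(-9067 + E(j(0, G(0, 3)))) = 1/(-9067 + (-77 + (5 + 3*(1 + 3*0)))) = 1/(-9067 + (-77 + (5 + 3*(1 + 0)))) = 1/(-9067 + (-77 + (5 + 3*1))) = 1/(-9067 + (-77 + (5 + 3))) = 1/(-9067 + (-77 + 8)) = 1/(-9067 - 69) = 1/(-9136) = -1/9136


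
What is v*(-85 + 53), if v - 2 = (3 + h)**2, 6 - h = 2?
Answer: -1632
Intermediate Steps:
h = 4 (h = 6 - 1*2 = 6 - 2 = 4)
v = 51 (v = 2 + (3 + 4)**2 = 2 + 7**2 = 2 + 49 = 51)
v*(-85 + 53) = 51*(-85 + 53) = 51*(-32) = -1632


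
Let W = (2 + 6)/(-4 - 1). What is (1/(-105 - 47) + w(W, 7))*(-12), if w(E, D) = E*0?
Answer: 3/38 ≈ 0.078947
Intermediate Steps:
W = -8/5 (W = 8/(-5) = 8*(-1/5) = -8/5 ≈ -1.6000)
w(E, D) = 0
(1/(-105 - 47) + w(W, 7))*(-12) = (1/(-105 - 47) + 0)*(-12) = (1/(-152) + 0)*(-12) = (-1/152 + 0)*(-12) = -1/152*(-12) = 3/38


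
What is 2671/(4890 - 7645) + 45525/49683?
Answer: -2427306/45625555 ≈ -0.053201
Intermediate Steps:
2671/(4890 - 7645) + 45525/49683 = 2671/(-2755) + 45525*(1/49683) = 2671*(-1/2755) + 15175/16561 = -2671/2755 + 15175/16561 = -2427306/45625555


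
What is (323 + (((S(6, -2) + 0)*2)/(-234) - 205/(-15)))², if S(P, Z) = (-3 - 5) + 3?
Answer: 1551966025/13689 ≈ 1.1337e+5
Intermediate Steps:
S(P, Z) = -5 (S(P, Z) = -8 + 3 = -5)
(323 + (((S(6, -2) + 0)*2)/(-234) - 205/(-15)))² = (323 + (((-5 + 0)*2)/(-234) - 205/(-15)))² = (323 + (-5*2*(-1/234) - 205*(-1/15)))² = (323 + (-10*(-1/234) + 41/3))² = (323 + (5/117 + 41/3))² = (323 + 1604/117)² = (39395/117)² = 1551966025/13689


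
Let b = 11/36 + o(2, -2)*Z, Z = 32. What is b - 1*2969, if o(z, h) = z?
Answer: -104569/36 ≈ -2904.7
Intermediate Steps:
b = 2315/36 (b = 11/36 + 2*32 = 11*(1/36) + 64 = 11/36 + 64 = 2315/36 ≈ 64.306)
b - 1*2969 = 2315/36 - 1*2969 = 2315/36 - 2969 = -104569/36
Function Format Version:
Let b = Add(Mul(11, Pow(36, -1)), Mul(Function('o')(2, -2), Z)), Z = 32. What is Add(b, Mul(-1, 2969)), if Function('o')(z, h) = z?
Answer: Rational(-104569, 36) ≈ -2904.7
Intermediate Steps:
b = Rational(2315, 36) (b = Add(Mul(11, Pow(36, -1)), Mul(2, 32)) = Add(Mul(11, Rational(1, 36)), 64) = Add(Rational(11, 36), 64) = Rational(2315, 36) ≈ 64.306)
Add(b, Mul(-1, 2969)) = Add(Rational(2315, 36), Mul(-1, 2969)) = Add(Rational(2315, 36), -2969) = Rational(-104569, 36)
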